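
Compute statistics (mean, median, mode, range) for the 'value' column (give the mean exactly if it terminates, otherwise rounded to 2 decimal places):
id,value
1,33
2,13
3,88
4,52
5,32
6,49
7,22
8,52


Data: [33, 13, 88, 52, 32, 49, 22, 52]
Count: 8
Sum: 341
Mean: 341/8 = 42.625
Sorted: [13, 22, 32, 33, 49, 52, 52, 88]
Median: 41.0
Mode: 52 (2 times)
Range: 88 - 13 = 75
Min: 13, Max: 88

mean=42.625, median=41.0, mode=52, range=75


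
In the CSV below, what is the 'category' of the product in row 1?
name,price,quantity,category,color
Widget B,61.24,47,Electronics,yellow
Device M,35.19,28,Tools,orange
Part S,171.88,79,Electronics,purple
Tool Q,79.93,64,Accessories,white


Query: Row 1 ('Widget B'), column 'category'
Value: Electronics

Electronics


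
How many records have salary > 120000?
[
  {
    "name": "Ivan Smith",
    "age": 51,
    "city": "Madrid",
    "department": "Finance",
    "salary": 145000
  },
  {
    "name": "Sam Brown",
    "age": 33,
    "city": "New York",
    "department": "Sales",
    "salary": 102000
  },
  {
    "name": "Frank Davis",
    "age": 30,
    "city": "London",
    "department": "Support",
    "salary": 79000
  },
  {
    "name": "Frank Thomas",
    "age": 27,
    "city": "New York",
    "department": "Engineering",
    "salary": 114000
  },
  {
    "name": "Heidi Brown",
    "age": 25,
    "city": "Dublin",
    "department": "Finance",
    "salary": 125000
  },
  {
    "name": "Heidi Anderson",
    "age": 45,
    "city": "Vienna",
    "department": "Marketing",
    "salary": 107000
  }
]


Data: 6 records
Condition: salary > 120000

Checking each record:
  Ivan Smith: 145000 MATCH
  Sam Brown: 102000
  Frank Davis: 79000
  Frank Thomas: 114000
  Heidi Brown: 125000 MATCH
  Heidi Anderson: 107000

Count: 2

2


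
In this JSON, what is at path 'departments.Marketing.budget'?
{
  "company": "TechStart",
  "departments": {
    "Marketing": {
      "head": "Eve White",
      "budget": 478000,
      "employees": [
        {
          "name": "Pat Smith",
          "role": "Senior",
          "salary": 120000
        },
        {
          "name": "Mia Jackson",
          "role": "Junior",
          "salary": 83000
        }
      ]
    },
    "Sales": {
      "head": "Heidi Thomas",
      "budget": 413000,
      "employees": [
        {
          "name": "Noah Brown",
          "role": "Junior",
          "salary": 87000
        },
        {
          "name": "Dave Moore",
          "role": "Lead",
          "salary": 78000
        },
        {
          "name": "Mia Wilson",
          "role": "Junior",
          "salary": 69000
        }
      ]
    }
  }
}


Path: departments.Marketing.budget

Navigate:
  -> departments
  -> Marketing
  -> budget = 478000

478000


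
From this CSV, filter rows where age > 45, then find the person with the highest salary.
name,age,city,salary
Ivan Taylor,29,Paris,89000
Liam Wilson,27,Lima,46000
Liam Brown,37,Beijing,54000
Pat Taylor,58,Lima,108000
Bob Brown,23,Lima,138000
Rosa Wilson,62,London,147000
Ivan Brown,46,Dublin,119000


Filter: age > 45
Sort by: salary (descending)

Filtered records (3):
  Rosa Wilson, age 62, salary $147000
  Ivan Brown, age 46, salary $119000
  Pat Taylor, age 58, salary $108000

Highest salary: Rosa Wilson ($147000)

Rosa Wilson


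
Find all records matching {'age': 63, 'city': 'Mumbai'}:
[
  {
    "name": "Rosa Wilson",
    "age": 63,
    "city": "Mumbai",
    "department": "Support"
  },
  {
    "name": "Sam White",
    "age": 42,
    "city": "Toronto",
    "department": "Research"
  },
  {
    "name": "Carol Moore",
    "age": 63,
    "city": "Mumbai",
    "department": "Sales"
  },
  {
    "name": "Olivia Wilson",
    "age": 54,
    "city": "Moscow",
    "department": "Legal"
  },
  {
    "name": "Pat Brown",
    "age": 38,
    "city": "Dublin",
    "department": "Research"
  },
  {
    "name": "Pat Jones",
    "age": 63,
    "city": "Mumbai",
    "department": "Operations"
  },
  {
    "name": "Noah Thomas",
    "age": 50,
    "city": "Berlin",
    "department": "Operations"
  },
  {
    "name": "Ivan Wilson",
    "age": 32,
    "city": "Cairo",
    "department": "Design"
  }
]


Search criteria: {'age': 63, 'city': 'Mumbai'}

Checking 8 records:
  Rosa Wilson: {age: 63, city: Mumbai} <-- MATCH
  Sam White: {age: 42, city: Toronto}
  Carol Moore: {age: 63, city: Mumbai} <-- MATCH
  Olivia Wilson: {age: 54, city: Moscow}
  Pat Brown: {age: 38, city: Dublin}
  Pat Jones: {age: 63, city: Mumbai} <-- MATCH
  Noah Thomas: {age: 50, city: Berlin}
  Ivan Wilson: {age: 32, city: Cairo}

Matches: ["Rosa Wilson", "Carol Moore", "Pat Jones"]

["Rosa Wilson", "Carol Moore", "Pat Jones"]


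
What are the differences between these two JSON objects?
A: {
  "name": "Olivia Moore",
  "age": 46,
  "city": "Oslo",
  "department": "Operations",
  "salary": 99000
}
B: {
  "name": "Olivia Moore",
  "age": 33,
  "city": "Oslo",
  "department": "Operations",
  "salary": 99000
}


Comparing each field (in key order):
  name: same
  age: DIFFERENT
  city: same
  department: same
  salary: same
Differences:
  age: 46 -> 33

1 field(s) changed

1 change: age


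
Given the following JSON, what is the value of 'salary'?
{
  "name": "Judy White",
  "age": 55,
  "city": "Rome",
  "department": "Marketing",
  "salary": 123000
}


Looking up field 'salary'
Value: 123000

123000


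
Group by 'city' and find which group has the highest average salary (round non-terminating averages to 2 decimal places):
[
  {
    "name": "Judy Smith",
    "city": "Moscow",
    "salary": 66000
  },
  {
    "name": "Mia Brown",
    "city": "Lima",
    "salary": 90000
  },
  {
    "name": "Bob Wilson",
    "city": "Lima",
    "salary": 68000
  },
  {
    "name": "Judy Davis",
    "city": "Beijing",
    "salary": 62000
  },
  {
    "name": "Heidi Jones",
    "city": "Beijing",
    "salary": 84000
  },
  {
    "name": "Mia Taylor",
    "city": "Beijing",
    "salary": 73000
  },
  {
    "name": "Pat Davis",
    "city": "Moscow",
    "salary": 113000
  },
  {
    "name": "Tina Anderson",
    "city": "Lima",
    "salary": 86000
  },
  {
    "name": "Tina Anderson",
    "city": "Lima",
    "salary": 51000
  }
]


Group by: city

Groups:
  Beijing: 3 people, avg salary = 219000/3 = $73000
  Lima: 4 people, avg salary = 295000/4 = $73750
  Moscow: 2 people, avg salary = 179000/2 = $89500

Highest average salary: Moscow ($89500)

Moscow ($89500)


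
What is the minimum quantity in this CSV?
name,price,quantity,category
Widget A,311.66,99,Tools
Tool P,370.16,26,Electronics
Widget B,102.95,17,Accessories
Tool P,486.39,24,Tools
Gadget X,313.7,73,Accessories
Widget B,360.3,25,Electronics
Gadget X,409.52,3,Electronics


Computing minimum quantity:
Values: [99, 26, 17, 24, 73, 25, 3]
Min = 3

3


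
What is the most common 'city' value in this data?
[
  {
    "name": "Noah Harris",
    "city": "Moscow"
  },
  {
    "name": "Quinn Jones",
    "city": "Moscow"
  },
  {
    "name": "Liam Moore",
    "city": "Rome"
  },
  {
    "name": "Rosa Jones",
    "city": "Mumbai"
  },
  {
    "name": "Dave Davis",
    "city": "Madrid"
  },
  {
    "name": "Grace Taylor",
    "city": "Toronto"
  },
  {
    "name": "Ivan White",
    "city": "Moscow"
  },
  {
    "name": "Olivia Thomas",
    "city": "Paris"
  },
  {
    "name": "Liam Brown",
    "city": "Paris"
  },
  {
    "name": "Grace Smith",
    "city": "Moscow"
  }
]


Counting 'city' values across 10 records:

  Moscow: 4 ####
  Paris: 2 ##
  Rome: 1 #
  Mumbai: 1 #
  Madrid: 1 #
  Toronto: 1 #

Most common: Moscow (4 times)

Moscow (4 times)


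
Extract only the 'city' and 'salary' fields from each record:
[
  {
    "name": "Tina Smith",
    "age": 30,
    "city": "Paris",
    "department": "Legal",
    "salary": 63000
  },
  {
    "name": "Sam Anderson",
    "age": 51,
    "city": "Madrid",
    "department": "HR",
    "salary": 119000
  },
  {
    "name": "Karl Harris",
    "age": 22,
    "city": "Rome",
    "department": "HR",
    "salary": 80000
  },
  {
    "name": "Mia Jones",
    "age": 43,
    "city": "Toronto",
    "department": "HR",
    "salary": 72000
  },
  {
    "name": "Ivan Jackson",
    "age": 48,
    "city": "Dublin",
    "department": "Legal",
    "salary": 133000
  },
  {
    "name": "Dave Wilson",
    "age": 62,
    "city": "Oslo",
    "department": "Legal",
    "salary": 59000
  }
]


Original: 6 records with fields: name, age, city, department, salary
Keep: ['city', 'salary']
Drop: ['name', 'age', 'department']
Result: 6 records, 2 fields each

[
  {
    "city": "Paris",
    "salary": 63000
  },
  {
    "city": "Madrid",
    "salary": 119000
  },
  {
    "city": "Rome",
    "salary": 80000
  },
  {
    "city": "Toronto",
    "salary": 72000
  },
  {
    "city": "Dublin",
    "salary": 133000
  },
  {
    "city": "Oslo",
    "salary": 59000
  }
]


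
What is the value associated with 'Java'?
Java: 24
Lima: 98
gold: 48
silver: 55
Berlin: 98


Looking up key 'Java'
Value: 24

24


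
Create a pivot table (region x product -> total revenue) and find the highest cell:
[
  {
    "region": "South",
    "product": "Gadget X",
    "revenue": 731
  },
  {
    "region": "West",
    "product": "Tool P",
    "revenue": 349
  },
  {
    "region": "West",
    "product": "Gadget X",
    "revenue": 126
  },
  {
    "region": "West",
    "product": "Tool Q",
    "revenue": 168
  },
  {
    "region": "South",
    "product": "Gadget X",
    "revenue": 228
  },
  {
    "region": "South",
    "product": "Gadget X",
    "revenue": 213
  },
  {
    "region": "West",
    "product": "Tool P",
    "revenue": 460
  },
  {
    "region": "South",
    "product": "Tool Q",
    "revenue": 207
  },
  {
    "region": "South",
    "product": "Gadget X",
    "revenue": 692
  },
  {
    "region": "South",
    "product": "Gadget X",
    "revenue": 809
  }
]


Pivot: region (rows) x product (columns) -> total revenue

     Gadget X      Tool P        Tool Q      
South         2673             0           207  
West           126           809           168  

Highest: South / Gadget X = $2673

South / Gadget X = $2673


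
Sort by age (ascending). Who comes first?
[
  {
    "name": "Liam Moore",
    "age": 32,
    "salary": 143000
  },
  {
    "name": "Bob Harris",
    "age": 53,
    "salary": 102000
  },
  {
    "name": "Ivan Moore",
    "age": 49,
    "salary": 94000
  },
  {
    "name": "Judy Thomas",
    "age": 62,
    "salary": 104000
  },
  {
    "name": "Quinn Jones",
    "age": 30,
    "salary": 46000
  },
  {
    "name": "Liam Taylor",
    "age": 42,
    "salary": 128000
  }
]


Sort by: age (ascending)

Sorted order:
  1. Quinn Jones (age = 30)
  2. Liam Moore (age = 32)
  3. Liam Taylor (age = 42)
  4. Ivan Moore (age = 49)
  5. Bob Harris (age = 53)
  6. Judy Thomas (age = 62)

First: Quinn Jones

Quinn Jones


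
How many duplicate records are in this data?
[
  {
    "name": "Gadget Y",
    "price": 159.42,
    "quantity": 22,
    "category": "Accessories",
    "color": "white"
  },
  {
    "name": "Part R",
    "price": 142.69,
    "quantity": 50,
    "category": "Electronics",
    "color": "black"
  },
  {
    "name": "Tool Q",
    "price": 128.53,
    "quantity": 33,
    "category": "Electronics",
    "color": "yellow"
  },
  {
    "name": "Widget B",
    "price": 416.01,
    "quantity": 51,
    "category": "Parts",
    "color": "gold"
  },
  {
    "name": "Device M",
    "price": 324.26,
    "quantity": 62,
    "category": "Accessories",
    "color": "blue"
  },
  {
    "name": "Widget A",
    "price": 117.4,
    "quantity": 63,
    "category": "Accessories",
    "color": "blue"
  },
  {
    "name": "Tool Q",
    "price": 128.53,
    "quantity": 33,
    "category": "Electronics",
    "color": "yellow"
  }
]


Checking 7 records for duplicates:

  Row 1: Gadget Y ($159.42, qty 22)
  Row 2: Part R ($142.69, qty 50)
  Row 3: Tool Q ($128.53, qty 33)
  Row 4: Widget B ($416.01, qty 51)
  Row 5: Device M ($324.26, qty 62)
  Row 6: Widget A ($117.4, qty 63)
  Row 7: Tool Q ($128.53, qty 33) <-- DUPLICATE

Duplicates found: 1
Unique records: 6

1 duplicates, 6 unique


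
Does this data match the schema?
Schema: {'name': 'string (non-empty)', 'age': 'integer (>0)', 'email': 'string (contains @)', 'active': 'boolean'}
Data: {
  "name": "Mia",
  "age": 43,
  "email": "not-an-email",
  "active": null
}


Validating each field against schema:
  name: OK (non-empty string)
  age: OK (positive integer)
  email: FAIL ("not-an-email" does not contain @)
  active: FAIL (null is not a boolean)

Result: INVALID (2 errors: email, active)

INVALID (2 errors: email, active)


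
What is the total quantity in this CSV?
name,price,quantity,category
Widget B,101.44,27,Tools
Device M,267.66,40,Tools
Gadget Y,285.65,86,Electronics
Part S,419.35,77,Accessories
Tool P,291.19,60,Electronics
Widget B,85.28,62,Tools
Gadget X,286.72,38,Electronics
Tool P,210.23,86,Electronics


Computing total quantity:
Values: [27, 40, 86, 77, 60, 62, 38, 86]
Sum = 476

476


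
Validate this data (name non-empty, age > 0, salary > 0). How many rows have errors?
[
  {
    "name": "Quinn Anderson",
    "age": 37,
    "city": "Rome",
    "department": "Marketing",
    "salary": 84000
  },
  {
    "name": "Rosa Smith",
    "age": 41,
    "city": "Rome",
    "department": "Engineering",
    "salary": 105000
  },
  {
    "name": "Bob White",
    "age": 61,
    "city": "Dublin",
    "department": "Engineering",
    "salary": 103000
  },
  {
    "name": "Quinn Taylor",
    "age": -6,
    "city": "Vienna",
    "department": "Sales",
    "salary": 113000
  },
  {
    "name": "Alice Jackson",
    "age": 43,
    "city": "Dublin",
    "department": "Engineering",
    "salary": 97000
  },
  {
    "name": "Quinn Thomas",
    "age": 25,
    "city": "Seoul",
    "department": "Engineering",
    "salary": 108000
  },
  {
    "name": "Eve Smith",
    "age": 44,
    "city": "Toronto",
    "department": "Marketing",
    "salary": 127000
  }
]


Validating 7 records:
Rules: name non-empty, age > 0, salary > 0

  Row 1 (Quinn Anderson): OK
  Row 2 (Rosa Smith): OK
  Row 3 (Bob White): OK
  Row 4 (Quinn Taylor): negative age: -6
  Row 5 (Alice Jackson): OK
  Row 6 (Quinn Thomas): OK
  Row 7 (Eve Smith): OK

Total errors: 1

1 errors


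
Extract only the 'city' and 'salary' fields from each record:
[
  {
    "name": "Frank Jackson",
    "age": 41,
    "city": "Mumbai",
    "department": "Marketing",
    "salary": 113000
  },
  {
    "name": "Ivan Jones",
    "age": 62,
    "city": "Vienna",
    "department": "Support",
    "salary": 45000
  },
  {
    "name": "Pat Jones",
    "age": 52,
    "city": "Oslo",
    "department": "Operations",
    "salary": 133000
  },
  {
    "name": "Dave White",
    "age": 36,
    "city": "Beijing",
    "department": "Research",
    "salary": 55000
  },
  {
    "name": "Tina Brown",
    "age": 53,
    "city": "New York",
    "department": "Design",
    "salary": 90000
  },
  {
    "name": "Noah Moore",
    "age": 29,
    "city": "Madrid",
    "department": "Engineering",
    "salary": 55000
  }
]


Original: 6 records with fields: name, age, city, department, salary
Keep: ['city', 'salary']
Drop: ['name', 'age', 'department']
Result: 6 records, 2 fields each

[
  {
    "city": "Mumbai",
    "salary": 113000
  },
  {
    "city": "Vienna",
    "salary": 45000
  },
  {
    "city": "Oslo",
    "salary": 133000
  },
  {
    "city": "Beijing",
    "salary": 55000
  },
  {
    "city": "New York",
    "salary": 90000
  },
  {
    "city": "Madrid",
    "salary": 55000
  }
]


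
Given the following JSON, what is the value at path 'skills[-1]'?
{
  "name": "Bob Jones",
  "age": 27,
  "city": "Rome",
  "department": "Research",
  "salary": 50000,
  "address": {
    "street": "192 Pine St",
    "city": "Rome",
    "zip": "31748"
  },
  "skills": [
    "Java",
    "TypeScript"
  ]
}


Query: skills[-1]
Path: skills -> last element
Value: TypeScript

TypeScript


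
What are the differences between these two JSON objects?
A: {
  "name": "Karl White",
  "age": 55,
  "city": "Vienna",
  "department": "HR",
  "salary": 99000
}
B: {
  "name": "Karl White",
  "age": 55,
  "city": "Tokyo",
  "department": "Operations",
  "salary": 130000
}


Comparing each field (in key order):
  name: same
  age: same
  city: DIFFERENT
  department: DIFFERENT
  salary: DIFFERENT
Differences:
  city: Vienna -> Tokyo
  department: HR -> Operations
  salary: 99000 -> 130000

3 field(s) changed

3 changes: city, department, salary


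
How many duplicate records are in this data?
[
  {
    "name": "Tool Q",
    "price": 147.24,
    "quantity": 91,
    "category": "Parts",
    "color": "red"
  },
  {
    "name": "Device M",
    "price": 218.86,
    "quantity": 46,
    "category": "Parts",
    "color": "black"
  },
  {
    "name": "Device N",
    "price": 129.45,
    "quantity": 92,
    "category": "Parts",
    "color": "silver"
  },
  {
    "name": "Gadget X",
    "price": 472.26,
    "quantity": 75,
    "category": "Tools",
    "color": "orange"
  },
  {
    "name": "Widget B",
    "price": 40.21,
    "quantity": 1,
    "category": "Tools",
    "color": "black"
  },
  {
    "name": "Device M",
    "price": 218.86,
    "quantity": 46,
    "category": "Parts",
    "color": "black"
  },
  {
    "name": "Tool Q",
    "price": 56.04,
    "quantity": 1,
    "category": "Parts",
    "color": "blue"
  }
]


Checking 7 records for duplicates:

  Row 1: Tool Q ($147.24, qty 91)
  Row 2: Device M ($218.86, qty 46)
  Row 3: Device N ($129.45, qty 92)
  Row 4: Gadget X ($472.26, qty 75)
  Row 5: Widget B ($40.21, qty 1)
  Row 6: Device M ($218.86, qty 46) <-- DUPLICATE
  Row 7: Tool Q ($56.04, qty 1)

Duplicates found: 1
Unique records: 6

1 duplicates, 6 unique


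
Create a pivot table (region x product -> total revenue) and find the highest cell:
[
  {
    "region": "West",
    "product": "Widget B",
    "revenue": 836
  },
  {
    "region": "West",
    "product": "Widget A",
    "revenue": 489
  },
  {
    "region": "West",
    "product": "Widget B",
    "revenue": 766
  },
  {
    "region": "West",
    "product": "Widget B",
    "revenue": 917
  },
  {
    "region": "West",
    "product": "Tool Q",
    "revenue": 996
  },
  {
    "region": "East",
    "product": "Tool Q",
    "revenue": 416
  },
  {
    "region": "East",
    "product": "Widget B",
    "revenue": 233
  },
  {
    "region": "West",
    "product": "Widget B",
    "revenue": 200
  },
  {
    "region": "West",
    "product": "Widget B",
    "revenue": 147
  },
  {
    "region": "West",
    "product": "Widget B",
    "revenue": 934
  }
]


Pivot: region (rows) x product (columns) -> total revenue

     Tool Q        Widget A      Widget B    
East           416             0           233  
West           996           489          3800  

Highest: West / Widget B = $3800

West / Widget B = $3800


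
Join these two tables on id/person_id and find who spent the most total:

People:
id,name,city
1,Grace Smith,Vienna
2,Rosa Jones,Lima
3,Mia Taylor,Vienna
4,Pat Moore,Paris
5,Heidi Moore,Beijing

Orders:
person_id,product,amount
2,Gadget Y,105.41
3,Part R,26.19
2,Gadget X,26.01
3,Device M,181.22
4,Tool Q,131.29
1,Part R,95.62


Join on: people.id = orders.person_id

Joined rows:
  Rosa Jones (Lima) bought Gadget Y for $105.41
  Mia Taylor (Vienna) bought Part R for $26.19
  Rosa Jones (Lima) bought Gadget X for $26.01
  Mia Taylor (Vienna) bought Device M for $181.22
  Pat Moore (Paris) bought Tool Q for $131.29
  Grace Smith (Vienna) bought Part R for $95.62

Total per person:
  Mia Taylor: $207.41
  Rosa Jones: $131.42
  Pat Moore: $131.29
  Grace Smith: $95.62

Top spender: Mia Taylor ($207.41)

Mia Taylor ($207.41)


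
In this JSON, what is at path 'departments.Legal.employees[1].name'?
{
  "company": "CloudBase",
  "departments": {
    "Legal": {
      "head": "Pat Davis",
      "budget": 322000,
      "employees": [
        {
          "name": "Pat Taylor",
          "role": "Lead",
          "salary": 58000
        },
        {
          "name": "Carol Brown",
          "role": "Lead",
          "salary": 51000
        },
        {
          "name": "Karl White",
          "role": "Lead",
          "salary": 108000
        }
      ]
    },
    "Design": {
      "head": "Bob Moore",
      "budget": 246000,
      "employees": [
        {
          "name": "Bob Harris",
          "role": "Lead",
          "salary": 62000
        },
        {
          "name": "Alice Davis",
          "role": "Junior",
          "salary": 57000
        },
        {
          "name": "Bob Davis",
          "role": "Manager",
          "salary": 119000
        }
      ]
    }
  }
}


Path: departments.Legal.employees[1].name

Navigate:
  -> departments
  -> Legal
  -> employees[1].name = 'Carol Brown'

Carol Brown


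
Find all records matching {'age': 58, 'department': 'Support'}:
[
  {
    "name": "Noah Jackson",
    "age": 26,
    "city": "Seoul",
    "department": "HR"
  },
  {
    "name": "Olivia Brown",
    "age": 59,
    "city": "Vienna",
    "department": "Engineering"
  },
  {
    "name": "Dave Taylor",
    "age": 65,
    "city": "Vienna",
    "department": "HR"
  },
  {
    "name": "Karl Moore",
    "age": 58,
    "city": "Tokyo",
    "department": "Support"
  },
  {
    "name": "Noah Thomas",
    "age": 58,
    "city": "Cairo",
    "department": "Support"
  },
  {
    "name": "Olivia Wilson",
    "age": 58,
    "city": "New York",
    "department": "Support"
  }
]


Search criteria: {'age': 58, 'department': 'Support'}

Checking 6 records:
  Noah Jackson: {age: 26, department: HR}
  Olivia Brown: {age: 59, department: Engineering}
  Dave Taylor: {age: 65, department: HR}
  Karl Moore: {age: 58, department: Support} <-- MATCH
  Noah Thomas: {age: 58, department: Support} <-- MATCH
  Olivia Wilson: {age: 58, department: Support} <-- MATCH

Matches: ["Karl Moore", "Noah Thomas", "Olivia Wilson"]

["Karl Moore", "Noah Thomas", "Olivia Wilson"]


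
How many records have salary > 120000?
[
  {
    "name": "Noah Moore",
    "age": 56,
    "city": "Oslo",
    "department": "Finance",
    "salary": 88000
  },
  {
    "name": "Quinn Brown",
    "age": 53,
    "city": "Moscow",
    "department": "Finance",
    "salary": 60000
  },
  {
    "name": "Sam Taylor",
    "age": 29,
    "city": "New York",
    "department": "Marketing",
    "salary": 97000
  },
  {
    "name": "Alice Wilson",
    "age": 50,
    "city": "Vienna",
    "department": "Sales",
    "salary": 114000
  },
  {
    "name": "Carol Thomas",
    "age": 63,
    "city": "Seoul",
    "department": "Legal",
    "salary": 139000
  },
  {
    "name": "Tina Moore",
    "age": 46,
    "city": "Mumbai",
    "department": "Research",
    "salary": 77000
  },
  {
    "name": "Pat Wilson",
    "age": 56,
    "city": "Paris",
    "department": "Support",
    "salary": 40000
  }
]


Data: 7 records
Condition: salary > 120000

Checking each record:
  Noah Moore: 88000
  Quinn Brown: 60000
  Sam Taylor: 97000
  Alice Wilson: 114000
  Carol Thomas: 139000 MATCH
  Tina Moore: 77000
  Pat Wilson: 40000

Count: 1

1


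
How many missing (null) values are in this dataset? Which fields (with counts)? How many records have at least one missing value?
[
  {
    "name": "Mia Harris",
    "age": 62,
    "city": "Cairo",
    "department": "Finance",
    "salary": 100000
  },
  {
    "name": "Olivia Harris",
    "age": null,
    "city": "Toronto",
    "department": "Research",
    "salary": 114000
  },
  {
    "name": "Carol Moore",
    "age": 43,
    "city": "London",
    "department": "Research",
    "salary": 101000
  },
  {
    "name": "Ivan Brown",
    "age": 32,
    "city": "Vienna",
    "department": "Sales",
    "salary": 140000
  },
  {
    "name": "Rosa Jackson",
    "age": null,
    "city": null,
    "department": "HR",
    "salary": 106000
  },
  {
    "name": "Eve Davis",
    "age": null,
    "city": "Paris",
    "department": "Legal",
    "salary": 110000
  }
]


Checking for missing (null) values in 6 records:

  Mia Harris: complete
  Olivia Harris: age
  Carol Moore: complete
  Ivan Brown: complete
  Rosa Jackson: age, city
  Eve Davis: age

Per field:
  name: 0 missing
  age: 3 missing
  city: 1 missing
  department: 0 missing
  salary: 0 missing

Total missing values: 4
Records with any missing: 3

4 missing values (age: 3, city: 1); 3 incomplete records


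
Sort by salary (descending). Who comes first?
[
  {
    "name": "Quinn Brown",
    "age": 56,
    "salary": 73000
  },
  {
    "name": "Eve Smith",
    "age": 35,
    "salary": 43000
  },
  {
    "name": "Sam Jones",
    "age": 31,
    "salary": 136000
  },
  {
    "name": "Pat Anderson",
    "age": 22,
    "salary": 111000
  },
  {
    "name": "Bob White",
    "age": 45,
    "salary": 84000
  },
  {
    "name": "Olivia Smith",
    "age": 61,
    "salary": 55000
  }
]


Sort by: salary (descending)

Sorted order:
  1. Sam Jones (salary = 136000)
  2. Pat Anderson (salary = 111000)
  3. Bob White (salary = 84000)
  4. Quinn Brown (salary = 73000)
  5. Olivia Smith (salary = 55000)
  6. Eve Smith (salary = 43000)

First: Sam Jones

Sam Jones


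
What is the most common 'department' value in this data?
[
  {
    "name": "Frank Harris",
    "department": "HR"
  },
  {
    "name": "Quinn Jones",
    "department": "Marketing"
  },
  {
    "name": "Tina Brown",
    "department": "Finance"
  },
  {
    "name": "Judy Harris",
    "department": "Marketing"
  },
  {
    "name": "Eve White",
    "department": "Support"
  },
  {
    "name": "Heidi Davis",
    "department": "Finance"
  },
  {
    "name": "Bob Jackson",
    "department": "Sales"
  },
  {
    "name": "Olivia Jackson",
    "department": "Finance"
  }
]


Counting 'department' values across 8 records:

  Finance: 3 ###
  Marketing: 2 ##
  HR: 1 #
  Support: 1 #
  Sales: 1 #

Most common: Finance (3 times)

Finance (3 times)


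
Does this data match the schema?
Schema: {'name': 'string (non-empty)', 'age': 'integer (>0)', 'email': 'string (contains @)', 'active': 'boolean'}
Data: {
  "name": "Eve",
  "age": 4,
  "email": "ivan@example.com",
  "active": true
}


Validating each field against schema:
  name: OK (non-empty string)
  age: OK (positive integer)
  email: OK (string with @)
  active: OK (boolean)

Result: VALID

VALID


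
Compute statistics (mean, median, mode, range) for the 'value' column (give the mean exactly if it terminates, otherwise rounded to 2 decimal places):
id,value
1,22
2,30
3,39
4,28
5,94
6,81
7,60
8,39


Data: [22, 30, 39, 28, 94, 81, 60, 39]
Count: 8
Sum: 393
Mean: 393/8 = 49.125
Sorted: [22, 28, 30, 39, 39, 60, 81, 94]
Median: 39.0
Mode: 39 (2 times)
Range: 94 - 22 = 72
Min: 22, Max: 94

mean=49.125, median=39.0, mode=39, range=72


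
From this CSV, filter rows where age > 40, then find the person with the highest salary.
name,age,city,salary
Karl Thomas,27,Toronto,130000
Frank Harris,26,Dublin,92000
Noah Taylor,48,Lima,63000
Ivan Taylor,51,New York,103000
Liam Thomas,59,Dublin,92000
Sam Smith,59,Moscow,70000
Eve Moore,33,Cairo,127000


Filter: age > 40
Sort by: salary (descending)

Filtered records (4):
  Ivan Taylor, age 51, salary $103000
  Liam Thomas, age 59, salary $92000
  Sam Smith, age 59, salary $70000
  Noah Taylor, age 48, salary $63000

Highest salary: Ivan Taylor ($103000)

Ivan Taylor


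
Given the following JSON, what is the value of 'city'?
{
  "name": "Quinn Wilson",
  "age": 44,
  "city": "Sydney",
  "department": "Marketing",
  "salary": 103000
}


Looking up field 'city'
Value: Sydney

Sydney


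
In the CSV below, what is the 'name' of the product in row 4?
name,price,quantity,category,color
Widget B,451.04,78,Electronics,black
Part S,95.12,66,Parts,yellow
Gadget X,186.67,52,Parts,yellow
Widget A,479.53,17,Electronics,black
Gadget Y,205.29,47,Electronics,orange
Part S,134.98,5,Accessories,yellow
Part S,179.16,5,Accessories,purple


Query: Row 4 ('Widget A'), column 'name'
Value: Widget A

Widget A


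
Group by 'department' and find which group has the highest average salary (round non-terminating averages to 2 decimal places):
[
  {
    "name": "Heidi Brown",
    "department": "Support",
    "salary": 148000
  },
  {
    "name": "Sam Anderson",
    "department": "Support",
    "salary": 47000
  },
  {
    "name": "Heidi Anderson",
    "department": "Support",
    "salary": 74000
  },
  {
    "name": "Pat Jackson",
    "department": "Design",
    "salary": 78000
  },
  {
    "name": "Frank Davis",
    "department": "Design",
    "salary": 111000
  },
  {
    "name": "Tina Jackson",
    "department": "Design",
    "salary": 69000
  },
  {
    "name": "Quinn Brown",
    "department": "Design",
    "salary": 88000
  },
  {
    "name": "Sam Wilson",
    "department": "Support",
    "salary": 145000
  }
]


Group by: department

Groups:
  Design: 4 people, avg salary = 346000/4 = $86500
  Support: 4 people, avg salary = 414000/4 = $103500

Highest average salary: Support ($103500)

Support ($103500)


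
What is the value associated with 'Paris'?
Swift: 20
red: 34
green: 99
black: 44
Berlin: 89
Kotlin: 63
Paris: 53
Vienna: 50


Looking up key 'Paris'
Value: 53

53


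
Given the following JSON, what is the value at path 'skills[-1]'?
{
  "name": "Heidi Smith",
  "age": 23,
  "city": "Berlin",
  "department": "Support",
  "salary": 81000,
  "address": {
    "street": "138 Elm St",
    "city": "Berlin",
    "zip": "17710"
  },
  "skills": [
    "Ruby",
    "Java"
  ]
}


Query: skills[-1]
Path: skills -> last element
Value: Java

Java


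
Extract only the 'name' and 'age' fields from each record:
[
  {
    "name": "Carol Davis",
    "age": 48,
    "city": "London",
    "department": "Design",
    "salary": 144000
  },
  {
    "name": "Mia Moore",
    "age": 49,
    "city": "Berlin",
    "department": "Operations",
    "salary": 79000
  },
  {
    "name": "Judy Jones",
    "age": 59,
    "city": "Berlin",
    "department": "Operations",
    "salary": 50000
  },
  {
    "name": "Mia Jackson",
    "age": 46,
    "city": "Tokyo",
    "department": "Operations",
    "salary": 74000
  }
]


Original: 4 records with fields: name, age, city, department, salary
Keep: ['name', 'age']
Drop: ['city', 'department', 'salary']
Result: 4 records, 2 fields each

[
  {
    "name": "Carol Davis",
    "age": 48
  },
  {
    "name": "Mia Moore",
    "age": 49
  },
  {
    "name": "Judy Jones",
    "age": 59
  },
  {
    "name": "Mia Jackson",
    "age": 46
  }
]


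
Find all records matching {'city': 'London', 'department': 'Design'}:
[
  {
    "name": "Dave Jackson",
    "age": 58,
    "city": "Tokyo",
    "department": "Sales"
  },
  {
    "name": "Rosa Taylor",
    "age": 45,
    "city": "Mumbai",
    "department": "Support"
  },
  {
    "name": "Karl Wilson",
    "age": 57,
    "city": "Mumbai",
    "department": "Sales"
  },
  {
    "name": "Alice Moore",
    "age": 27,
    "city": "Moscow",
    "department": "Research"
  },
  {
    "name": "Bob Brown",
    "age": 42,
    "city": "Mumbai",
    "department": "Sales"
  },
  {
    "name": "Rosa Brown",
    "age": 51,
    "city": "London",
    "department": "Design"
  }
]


Search criteria: {'city': 'London', 'department': 'Design'}

Checking 6 records:
  Dave Jackson: {city: Tokyo, department: Sales}
  Rosa Taylor: {city: Mumbai, department: Support}
  Karl Wilson: {city: Mumbai, department: Sales}
  Alice Moore: {city: Moscow, department: Research}
  Bob Brown: {city: Mumbai, department: Sales}
  Rosa Brown: {city: London, department: Design} <-- MATCH

Matches: ["Rosa Brown"]

["Rosa Brown"]


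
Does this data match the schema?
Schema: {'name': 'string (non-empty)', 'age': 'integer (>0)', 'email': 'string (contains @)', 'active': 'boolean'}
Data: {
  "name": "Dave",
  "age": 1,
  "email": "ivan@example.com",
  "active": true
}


Validating each field against schema:
  name: OK (non-empty string)
  age: OK (positive integer)
  email: OK (string with @)
  active: OK (boolean)

Result: VALID

VALID


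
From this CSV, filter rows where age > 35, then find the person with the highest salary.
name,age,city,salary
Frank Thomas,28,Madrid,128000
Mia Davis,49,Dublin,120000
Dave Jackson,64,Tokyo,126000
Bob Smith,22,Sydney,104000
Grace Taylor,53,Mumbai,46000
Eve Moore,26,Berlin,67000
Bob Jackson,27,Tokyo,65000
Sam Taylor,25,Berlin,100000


Filter: age > 35
Sort by: salary (descending)

Filtered records (3):
  Dave Jackson, age 64, salary $126000
  Mia Davis, age 49, salary $120000
  Grace Taylor, age 53, salary $46000

Highest salary: Dave Jackson ($126000)

Dave Jackson


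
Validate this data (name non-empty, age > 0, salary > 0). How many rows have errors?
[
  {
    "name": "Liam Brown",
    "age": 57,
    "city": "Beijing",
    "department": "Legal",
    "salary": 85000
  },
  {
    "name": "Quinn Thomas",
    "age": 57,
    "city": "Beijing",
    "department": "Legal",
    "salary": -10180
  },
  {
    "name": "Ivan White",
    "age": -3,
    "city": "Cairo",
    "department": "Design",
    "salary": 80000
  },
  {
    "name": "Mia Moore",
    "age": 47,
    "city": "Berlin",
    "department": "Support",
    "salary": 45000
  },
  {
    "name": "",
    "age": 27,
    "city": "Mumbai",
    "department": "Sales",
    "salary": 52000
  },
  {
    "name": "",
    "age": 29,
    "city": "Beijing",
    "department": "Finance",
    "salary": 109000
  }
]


Validating 6 records:
Rules: name non-empty, age > 0, salary > 0

  Row 1 (Liam Brown): OK
  Row 2 (Quinn Thomas): negative salary: -10180
  Row 3 (Ivan White): negative age: -3
  Row 4 (Mia Moore): OK
  Row 5 (???): empty name
  Row 6 (???): empty name

Total errors: 4

4 errors


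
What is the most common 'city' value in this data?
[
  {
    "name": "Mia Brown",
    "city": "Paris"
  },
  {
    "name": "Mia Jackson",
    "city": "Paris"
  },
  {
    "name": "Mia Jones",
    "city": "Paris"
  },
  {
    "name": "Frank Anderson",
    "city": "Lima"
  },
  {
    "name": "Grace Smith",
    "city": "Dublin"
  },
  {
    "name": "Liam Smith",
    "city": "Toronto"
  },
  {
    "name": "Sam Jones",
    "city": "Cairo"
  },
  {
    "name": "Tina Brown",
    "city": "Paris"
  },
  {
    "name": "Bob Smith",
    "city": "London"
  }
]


Counting 'city' values across 9 records:

  Paris: 4 ####
  Lima: 1 #
  Dublin: 1 #
  Toronto: 1 #
  Cairo: 1 #
  London: 1 #

Most common: Paris (4 times)

Paris (4 times)


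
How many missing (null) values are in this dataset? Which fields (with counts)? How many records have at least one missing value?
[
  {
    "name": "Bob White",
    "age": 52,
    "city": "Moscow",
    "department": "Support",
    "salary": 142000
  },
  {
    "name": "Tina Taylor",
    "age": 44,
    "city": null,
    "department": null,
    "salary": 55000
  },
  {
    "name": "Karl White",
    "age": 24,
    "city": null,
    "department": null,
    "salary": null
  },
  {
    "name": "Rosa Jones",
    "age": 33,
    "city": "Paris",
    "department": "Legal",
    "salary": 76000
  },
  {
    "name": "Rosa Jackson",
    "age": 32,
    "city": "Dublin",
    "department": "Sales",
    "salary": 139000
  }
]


Checking for missing (null) values in 5 records:

  Bob White: complete
  Tina Taylor: city, department
  Karl White: city, department, salary
  Rosa Jones: complete
  Rosa Jackson: complete

Per field:
  name: 0 missing
  age: 0 missing
  city: 2 missing
  department: 2 missing
  salary: 1 missing

Total missing values: 5
Records with any missing: 2

5 missing values (city: 2, department: 2, salary: 1); 2 incomplete records


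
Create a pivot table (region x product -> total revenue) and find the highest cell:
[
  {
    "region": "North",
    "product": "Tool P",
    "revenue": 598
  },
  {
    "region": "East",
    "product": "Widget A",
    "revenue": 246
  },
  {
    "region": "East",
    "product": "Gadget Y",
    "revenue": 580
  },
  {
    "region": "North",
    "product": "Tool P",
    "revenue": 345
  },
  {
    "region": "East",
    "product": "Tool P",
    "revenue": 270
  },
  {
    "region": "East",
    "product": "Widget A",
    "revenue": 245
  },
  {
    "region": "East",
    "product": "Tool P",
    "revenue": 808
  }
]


Pivot: region (rows) x product (columns) -> total revenue

     Gadget Y      Tool P        Widget A    
East           580          1078           491  
North            0           943             0  

Highest: East / Tool P = $1078

East / Tool P = $1078


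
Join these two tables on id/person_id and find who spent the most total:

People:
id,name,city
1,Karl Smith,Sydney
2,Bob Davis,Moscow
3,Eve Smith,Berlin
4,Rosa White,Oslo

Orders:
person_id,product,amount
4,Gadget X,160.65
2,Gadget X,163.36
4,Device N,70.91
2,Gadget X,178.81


Join on: people.id = orders.person_id

Joined rows:
  Rosa White (Oslo) bought Gadget X for $160.65
  Bob Davis (Moscow) bought Gadget X for $163.36
  Rosa White (Oslo) bought Device N for $70.91
  Bob Davis (Moscow) bought Gadget X for $178.81

Total per person:
  Bob Davis: $342.17
  Rosa White: $231.56

Top spender: Bob Davis ($342.17)

Bob Davis ($342.17)


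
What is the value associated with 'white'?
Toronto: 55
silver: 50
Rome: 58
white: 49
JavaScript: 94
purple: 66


Looking up key 'white'
Value: 49

49


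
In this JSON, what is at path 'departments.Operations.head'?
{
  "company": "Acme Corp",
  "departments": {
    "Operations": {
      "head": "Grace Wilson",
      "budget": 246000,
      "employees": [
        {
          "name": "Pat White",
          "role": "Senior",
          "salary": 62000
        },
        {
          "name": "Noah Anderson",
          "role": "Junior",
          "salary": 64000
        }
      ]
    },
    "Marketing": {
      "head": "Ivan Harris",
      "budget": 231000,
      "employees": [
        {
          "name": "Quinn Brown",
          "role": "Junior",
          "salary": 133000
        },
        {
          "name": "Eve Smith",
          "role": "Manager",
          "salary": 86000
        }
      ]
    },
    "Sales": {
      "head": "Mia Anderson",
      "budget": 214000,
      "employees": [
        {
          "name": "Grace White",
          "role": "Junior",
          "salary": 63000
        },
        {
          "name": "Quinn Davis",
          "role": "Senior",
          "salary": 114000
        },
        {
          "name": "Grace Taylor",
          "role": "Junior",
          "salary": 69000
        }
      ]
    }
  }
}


Path: departments.Operations.head

Navigate:
  -> departments
  -> Operations
  -> head = 'Grace Wilson'

Grace Wilson


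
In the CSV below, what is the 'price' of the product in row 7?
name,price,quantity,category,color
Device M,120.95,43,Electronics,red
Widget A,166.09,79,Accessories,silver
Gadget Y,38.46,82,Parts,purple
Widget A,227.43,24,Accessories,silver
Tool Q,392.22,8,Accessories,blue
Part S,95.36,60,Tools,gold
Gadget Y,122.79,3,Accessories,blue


Query: Row 7 ('Gadget Y'), column 'price'
Value: 122.79

122.79


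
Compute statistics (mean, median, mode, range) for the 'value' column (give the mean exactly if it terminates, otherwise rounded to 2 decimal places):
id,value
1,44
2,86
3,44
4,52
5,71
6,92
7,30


Data: [44, 86, 44, 52, 71, 92, 30]
Count: 7
Sum: 419
Mean: 419/7 ≈ 59.86 (rounded to 2 decimal places)
Sorted: [30, 44, 44, 52, 71, 86, 92]
Median: 52.0
Mode: 44 (2 times)
Range: 92 - 30 = 62
Min: 30, Max: 92

mean≈59.86, median=52.0, mode=44, range=62


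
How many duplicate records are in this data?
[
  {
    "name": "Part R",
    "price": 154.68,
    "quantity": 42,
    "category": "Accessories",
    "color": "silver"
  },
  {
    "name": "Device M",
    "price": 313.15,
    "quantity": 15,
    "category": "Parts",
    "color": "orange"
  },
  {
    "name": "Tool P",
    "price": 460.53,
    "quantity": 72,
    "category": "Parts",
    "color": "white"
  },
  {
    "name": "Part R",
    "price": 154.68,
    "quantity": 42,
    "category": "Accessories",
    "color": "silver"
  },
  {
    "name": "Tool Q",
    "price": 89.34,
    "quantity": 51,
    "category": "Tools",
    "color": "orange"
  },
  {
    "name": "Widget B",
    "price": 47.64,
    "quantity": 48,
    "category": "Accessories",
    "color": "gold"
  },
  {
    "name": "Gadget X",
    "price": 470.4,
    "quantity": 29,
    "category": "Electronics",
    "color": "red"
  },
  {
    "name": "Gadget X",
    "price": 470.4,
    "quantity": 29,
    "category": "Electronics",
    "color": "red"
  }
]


Checking 8 records for duplicates:

  Row 1: Part R ($154.68, qty 42)
  Row 2: Device M ($313.15, qty 15)
  Row 3: Tool P ($460.53, qty 72)
  Row 4: Part R ($154.68, qty 42) <-- DUPLICATE
  Row 5: Tool Q ($89.34, qty 51)
  Row 6: Widget B ($47.64, qty 48)
  Row 7: Gadget X ($470.4, qty 29)
  Row 8: Gadget X ($470.4, qty 29) <-- DUPLICATE

Duplicates found: 2
Unique records: 6

2 duplicates, 6 unique
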